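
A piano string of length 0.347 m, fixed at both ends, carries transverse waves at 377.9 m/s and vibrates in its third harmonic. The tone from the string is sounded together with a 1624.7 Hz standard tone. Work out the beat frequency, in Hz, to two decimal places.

8.87 Hz

For a string fixed at both ends, f_n = n·v/(2L) = 3·377.9/(2·0.347) = 1633.5735 Hz.
f_beat = |1633.5735 − 1624.7| = 8.87 Hz.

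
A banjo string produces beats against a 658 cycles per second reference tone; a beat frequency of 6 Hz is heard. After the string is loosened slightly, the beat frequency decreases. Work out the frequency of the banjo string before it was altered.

|f − 658| = 6, so the banjo string was at either 652 Hz or 664 Hz.
Reducing tension lowers a string's frequency; the adjustment lowers the banjo string's frequency.
The beat rate fell, so the adjustment moved the banjo string toward 658 Hz — it must have started above the reference.

664 Hz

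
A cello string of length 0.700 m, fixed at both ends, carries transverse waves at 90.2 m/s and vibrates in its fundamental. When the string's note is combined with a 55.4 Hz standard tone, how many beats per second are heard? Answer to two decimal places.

For a string fixed at both ends, f_n = n·v/(2L) = 1·90.2/(2·0.700) = 64.4286 Hz.
f_beat = |64.4286 − 55.4| = 9.03 Hz.

9.03 Hz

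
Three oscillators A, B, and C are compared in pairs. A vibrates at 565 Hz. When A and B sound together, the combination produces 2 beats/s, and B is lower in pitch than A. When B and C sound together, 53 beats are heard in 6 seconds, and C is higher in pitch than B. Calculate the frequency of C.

571.8333 Hz

B is below A, so f_B = 565 − 2 = 563 Hz.
B–C: Beat frequency = 53/6 = 8.8333 Hz.
C is above B, so f_C = 563 + 8.8333 = 571.8333 Hz.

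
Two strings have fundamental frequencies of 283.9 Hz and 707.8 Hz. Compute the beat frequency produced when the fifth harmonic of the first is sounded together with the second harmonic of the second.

3.9 Hz

Fifth harmonic of the first: 5·283.9 = 1419.5 Hz.
Second harmonic of the second: 2·707.8 = 1415.6 Hz.
f_beat = |1419.5 − 1415.6| = 3.9 Hz.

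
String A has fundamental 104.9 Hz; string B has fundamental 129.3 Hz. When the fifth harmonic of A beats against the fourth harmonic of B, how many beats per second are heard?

7.3 Hz

Fifth harmonic of the first: 5·104.9 = 524.5 Hz.
Fourth harmonic of the second: 4·129.3 = 517.2 Hz.
f_beat = |524.5 − 517.2| = 7.3 Hz.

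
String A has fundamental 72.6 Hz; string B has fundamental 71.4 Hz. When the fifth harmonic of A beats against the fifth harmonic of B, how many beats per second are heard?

6.0 Hz

Fifth harmonic of the first: 5·72.6 = 363.0 Hz.
Fifth harmonic of the second: 5·71.4 = 357.0 Hz.
f_beat = |363.0 − 357.0| = 6.0 Hz.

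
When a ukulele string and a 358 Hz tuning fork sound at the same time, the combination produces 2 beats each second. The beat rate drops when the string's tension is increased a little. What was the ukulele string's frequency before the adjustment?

356 Hz

|f − 358| = 2, so the ukulele string was at either 356 Hz or 360 Hz.
Higher tension means higher frequency; the adjustment raises the ukulele string's frequency.
The beat rate fell, so the adjustment moved the ukulele string toward 358 Hz — it must have started below the reference.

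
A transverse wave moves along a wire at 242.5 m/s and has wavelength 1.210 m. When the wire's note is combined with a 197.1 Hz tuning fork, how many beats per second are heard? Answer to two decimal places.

3.31 Hz

Source frequency f = v/λ = 242.5/1.210 = 200.4132 Hz.
f_beat = |200.4132 − 197.1| = 3.31 Hz.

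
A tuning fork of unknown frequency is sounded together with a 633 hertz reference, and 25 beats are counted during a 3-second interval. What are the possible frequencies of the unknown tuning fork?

Beat frequency = 25/3 = 8.3333 Hz.
|f − 633| = 8.3333, so f = 633 ± 8.3333.

624.6667 Hz or 641.3333 Hz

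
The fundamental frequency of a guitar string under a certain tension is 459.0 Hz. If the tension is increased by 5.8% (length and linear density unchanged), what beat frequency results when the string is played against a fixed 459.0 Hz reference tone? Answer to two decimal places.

For a string, f ∝ √T, so the new frequency is 459.0·√1.058 = 472.1234 Hz.
f_beat = |472.1234 − 459.0| = 13.12 Hz.

13.12 Hz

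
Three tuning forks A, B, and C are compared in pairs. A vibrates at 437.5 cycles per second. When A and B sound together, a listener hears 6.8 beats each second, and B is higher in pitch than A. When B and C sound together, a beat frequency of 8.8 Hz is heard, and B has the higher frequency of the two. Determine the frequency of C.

435.5 Hz

B is above A, so f_B = 437.5 + 6.8 = 444.3 Hz.
C is below B, so f_C = 444.3 − 8.8 = 435.5 Hz.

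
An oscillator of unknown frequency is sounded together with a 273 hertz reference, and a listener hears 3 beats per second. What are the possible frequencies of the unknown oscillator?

270 Hz or 276 Hz

|f − 273| = 3, so f = 273 ± 3.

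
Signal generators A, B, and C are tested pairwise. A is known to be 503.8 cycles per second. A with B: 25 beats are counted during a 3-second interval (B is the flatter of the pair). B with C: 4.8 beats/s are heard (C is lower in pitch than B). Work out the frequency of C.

490.6667 Hz

A–B: Beat frequency = 25/3 = 8.3333 Hz.
B is below A, so f_B = 503.8 − 8.3333 = 495.4667 Hz.
C is below B, so f_C = 495.4667 − 4.8 = 490.6667 Hz.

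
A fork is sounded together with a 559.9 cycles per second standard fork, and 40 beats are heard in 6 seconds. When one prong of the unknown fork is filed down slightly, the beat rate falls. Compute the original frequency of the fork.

553.2333 Hz

Beat frequency = 40/6 = 6.6667 Hz.
|f − 559.9| = 6.6667, so the fork was at either 553.2333 Hz or 566.5667 Hz.
Filing a prong removes mass and raises the fork's frequency; the adjustment raises the fork's frequency.
The beat rate fell, so the adjustment moved the fork toward 559.9 Hz — it must have started below the reference.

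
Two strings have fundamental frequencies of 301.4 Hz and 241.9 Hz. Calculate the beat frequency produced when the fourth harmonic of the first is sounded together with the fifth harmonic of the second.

3.9 Hz

Fourth harmonic of the first: 4·301.4 = 1205.6 Hz.
Fifth harmonic of the second: 5·241.9 = 1209.5 Hz.
f_beat = |1205.6 − 1209.5| = 3.9 Hz.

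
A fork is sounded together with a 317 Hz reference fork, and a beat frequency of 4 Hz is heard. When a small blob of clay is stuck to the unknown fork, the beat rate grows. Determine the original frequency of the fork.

|f − 317| = 4, so the fork was at either 313 Hz or 321 Hz.
Adding mass to a fork lowers its frequency; the adjustment lowers the fork's frequency.
The beat rate rose, so the adjustment moved the fork further from 317 Hz — it was already below the reference.

313 Hz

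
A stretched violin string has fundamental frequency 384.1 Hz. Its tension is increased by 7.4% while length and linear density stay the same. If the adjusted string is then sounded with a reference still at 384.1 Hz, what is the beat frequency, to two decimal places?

13.96 Hz

For a string, f ∝ √T, so the new frequency is 384.1·√1.074 = 398.0581 Hz.
f_beat = |398.0581 − 384.1| = 13.96 Hz.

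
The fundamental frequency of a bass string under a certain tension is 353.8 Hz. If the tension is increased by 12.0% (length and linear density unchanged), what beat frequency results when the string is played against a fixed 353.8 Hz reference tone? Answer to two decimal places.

20.63 Hz

For a string, f ∝ √T, so the new frequency is 353.8·√1.120 = 374.4267 Hz.
f_beat = |374.4267 − 353.8| = 20.63 Hz.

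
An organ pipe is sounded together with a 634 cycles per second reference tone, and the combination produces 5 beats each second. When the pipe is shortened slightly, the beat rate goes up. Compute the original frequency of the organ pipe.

|f − 634| = 5, so the organ pipe was at either 629 Hz or 639 Hz.
A shorter pipe has a higher fundamental; the adjustment raises the organ pipe's frequency.
The beat rate rose, so the adjustment moved the organ pipe further from 634 Hz — it was already above the reference.

639 Hz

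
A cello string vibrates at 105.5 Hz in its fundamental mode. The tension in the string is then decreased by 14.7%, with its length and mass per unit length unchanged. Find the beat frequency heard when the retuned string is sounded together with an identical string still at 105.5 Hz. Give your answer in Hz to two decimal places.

8.06 Hz

For a string, f ∝ √T, so the new frequency is 105.5·√0.853 = 97.4377 Hz.
f_beat = |97.4377 − 105.5| = 8.06 Hz.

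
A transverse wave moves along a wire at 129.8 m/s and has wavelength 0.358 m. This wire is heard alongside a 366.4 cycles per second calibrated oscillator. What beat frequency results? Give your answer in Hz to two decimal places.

3.83 Hz

Source frequency f = v/λ = 129.8/0.358 = 362.5698 Hz.
f_beat = |362.5698 − 366.4| = 3.83 Hz.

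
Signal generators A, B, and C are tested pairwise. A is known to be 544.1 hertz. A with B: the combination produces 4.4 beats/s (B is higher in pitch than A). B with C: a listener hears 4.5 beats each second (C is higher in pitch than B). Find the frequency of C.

B is above A, so f_B = 544.1 + 4.4 = 548.5 Hz.
C is above B, so f_C = 548.5 + 4.5 = 553 Hz.

553 Hz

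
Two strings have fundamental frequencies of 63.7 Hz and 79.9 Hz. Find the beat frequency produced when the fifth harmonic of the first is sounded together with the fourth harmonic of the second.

Fifth harmonic of the first: 5·63.7 = 318.5 Hz.
Fourth harmonic of the second: 4·79.9 = 319.6 Hz.
f_beat = |318.5 − 319.6| = 1.1 Hz.

1.1 Hz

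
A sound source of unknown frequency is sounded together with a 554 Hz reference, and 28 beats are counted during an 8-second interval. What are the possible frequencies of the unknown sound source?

Beat frequency = 28/8 = 3.5 Hz.
|f − 554| = 3.5, so f = 554 ± 3.5.

550.5 Hz or 557.5 Hz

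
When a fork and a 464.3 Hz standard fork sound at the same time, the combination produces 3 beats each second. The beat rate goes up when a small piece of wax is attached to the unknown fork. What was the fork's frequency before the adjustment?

461.3 Hz

|f − 464.3| = 3, so the fork was at either 461.3 Hz or 467.3 Hz.
Loading a fork with wax lowers its frequency; the adjustment lowers the fork's frequency.
The beat rate rose, so the adjustment moved the fork further from 464.3 Hz — it was already below the reference.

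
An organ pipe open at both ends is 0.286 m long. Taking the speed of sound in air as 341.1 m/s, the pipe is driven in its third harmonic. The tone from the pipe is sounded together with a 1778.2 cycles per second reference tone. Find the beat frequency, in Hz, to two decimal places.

Open pipe: f_n = n·v/(2L) = 3·341.1/(2·0.286) = 1788.9860 Hz.
f_beat = |1788.9860 − 1778.2| = 10.79 Hz.

10.79 Hz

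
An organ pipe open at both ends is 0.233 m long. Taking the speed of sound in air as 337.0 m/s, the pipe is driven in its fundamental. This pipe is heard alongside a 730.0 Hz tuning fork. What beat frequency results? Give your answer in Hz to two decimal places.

6.82 Hz

Open pipe: f_n = n·v/(2L) = 1·337.0/(2·0.233) = 723.1760 Hz.
f_beat = |723.1760 − 730.0| = 6.82 Hz.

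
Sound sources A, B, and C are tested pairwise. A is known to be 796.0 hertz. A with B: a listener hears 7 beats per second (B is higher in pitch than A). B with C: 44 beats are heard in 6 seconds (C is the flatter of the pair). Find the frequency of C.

B is above A, so f_B = 796.0 + 7 = 803 Hz.
B–C: Beat frequency = 44/6 = 7.3333 Hz.
C is below B, so f_C = 803 − 7.3333 = 795.6667 Hz.

795.6667 Hz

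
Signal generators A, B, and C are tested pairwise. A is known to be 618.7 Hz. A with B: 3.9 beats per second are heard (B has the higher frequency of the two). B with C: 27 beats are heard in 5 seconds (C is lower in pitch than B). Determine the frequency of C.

B is above A, so f_B = 618.7 + 3.9 = 622.6 Hz.
B–C: Beat frequency = 27/5 = 5.4 Hz.
C is below B, so f_C = 622.6 − 5.4 = 617.2 Hz.

617.2 Hz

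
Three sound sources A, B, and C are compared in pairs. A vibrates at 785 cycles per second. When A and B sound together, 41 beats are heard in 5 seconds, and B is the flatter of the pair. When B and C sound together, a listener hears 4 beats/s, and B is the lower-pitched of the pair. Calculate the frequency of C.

780.8 Hz

A–B: Beat frequency = 41/5 = 8.2 Hz.
B is below A, so f_B = 785 − 8.2 = 776.8 Hz.
C is above B, so f_C = 776.8 + 4 = 780.8 Hz.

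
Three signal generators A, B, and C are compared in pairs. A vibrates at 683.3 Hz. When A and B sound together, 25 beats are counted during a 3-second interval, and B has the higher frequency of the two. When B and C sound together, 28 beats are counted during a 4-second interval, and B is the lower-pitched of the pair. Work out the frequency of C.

698.6333 Hz

A–B: Beat frequency = 25/3 = 8.3333 Hz.
B is above A, so f_B = 683.3 + 8.3333 = 691.6333 Hz.
B–C: Beat frequency = 28/4 = 7 Hz.
C is above B, so f_C = 691.6333 + 7 = 698.6333 Hz.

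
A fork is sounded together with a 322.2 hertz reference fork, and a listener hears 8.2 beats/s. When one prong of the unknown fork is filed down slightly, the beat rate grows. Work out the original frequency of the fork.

|f − 322.2| = 8.2, so the fork was at either 314 Hz or 330.4 Hz.
Filing a prong removes mass and raises the fork's frequency; the adjustment raises the fork's frequency.
The beat rate rose, so the adjustment moved the fork further from 322.2 Hz — it was already above the reference.

330.4 Hz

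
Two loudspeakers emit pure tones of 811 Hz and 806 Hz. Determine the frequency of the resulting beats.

Beats arise from superposition of two nearby frequencies; the beat rate is |f₁ − f₂|.
|811 − 806| = 5 Hz.

5 Hz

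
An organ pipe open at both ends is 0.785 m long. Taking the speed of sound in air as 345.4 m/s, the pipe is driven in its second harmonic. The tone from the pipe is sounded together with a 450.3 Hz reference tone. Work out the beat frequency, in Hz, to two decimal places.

10.30 Hz

Open pipe: f_n = n·v/(2L) = 2·345.4/(2·0.785) = 440.0000 Hz.
f_beat = |440.0000 − 450.3| = 10.30 Hz.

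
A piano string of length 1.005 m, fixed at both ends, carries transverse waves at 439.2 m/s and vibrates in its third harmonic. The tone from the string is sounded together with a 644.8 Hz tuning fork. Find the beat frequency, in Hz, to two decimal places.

For a string fixed at both ends, f_n = n·v/(2L) = 3·439.2/(2·1.005) = 655.5224 Hz.
f_beat = |655.5224 − 644.8| = 10.72 Hz.

10.72 Hz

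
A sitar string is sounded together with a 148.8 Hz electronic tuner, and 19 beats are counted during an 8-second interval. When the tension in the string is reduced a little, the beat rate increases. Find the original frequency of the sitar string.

Beat frequency = 19/8 = 2.375 Hz.
|f − 148.8| = 2.375, so the sitar string was at either 146.425 Hz or 151.175 Hz.
Lower tension means lower frequency; the adjustment lowers the sitar string's frequency.
The beat rate rose, so the adjustment moved the sitar string further from 148.8 Hz — it was already below the reference.

146.425 Hz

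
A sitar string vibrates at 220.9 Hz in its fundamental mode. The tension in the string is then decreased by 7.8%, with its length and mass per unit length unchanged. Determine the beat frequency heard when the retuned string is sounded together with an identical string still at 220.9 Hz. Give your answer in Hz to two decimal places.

For a string, f ∝ √T, so the new frequency is 220.9·√0.922 = 212.1100 Hz.
f_beat = |212.1100 − 220.9| = 8.79 Hz.

8.79 Hz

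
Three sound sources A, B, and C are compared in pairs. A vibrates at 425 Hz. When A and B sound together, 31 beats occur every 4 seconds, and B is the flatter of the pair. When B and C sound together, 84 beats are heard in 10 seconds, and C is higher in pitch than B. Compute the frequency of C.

A–B: Beat frequency = 31/4 = 7.75 Hz.
B is below A, so f_B = 425 − 7.75 = 417.25 Hz.
B–C: Beat frequency = 84/10 = 8.4 Hz.
C is above B, so f_C = 417.25 + 8.4 = 425.65 Hz.

425.65 Hz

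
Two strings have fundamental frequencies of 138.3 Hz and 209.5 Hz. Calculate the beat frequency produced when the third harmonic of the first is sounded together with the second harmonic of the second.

Third harmonic of the first: 3·138.3 = 414.9 Hz.
Second harmonic of the second: 2·209.5 = 419.0 Hz.
f_beat = |414.9 − 419.0| = 4.1 Hz.

4.1 Hz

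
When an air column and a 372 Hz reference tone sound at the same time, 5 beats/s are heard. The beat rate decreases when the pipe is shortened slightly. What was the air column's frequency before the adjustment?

|f − 372| = 5, so the air column was at either 367 Hz or 377 Hz.
A shorter pipe has a higher fundamental; the adjustment raises the air column's frequency.
The beat rate fell, so the adjustment moved the air column toward 372 Hz — it must have started below the reference.

367 Hz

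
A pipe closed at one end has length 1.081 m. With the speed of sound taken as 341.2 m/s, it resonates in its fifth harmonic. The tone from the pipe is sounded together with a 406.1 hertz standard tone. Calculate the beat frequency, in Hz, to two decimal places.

Closed pipe (odd harmonics): f_n = n·v/(4L) = 5·341.2/(4·1.081) = 394.5421 Hz.
f_beat = |394.5421 − 406.1| = 11.56 Hz.

11.56 Hz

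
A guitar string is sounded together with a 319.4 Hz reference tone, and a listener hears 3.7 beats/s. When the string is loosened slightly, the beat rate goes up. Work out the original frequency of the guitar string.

315.7 Hz

|f − 319.4| = 3.7, so the guitar string was at either 315.7 Hz or 323.1 Hz.
Reducing tension lowers a string's frequency; the adjustment lowers the guitar string's frequency.
The beat rate rose, so the adjustment moved the guitar string further from 319.4 Hz — it was already below the reference.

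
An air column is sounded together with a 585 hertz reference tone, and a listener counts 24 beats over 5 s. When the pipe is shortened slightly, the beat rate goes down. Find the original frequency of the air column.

580.2 Hz

Beat frequency = 24/5 = 4.8 Hz.
|f − 585| = 4.8, so the air column was at either 580.2 Hz or 589.8 Hz.
A shorter pipe has a higher fundamental; the adjustment raises the air column's frequency.
The beat rate fell, so the adjustment moved the air column toward 585 Hz — it must have started below the reference.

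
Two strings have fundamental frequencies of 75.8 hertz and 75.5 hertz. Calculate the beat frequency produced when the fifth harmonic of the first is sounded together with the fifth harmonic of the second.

Fifth harmonic of the first: 5·75.8 = 379.0 Hz.
Fifth harmonic of the second: 5·75.5 = 377.5 Hz.
f_beat = |379.0 − 377.5| = 1.5 Hz.

1.5 Hz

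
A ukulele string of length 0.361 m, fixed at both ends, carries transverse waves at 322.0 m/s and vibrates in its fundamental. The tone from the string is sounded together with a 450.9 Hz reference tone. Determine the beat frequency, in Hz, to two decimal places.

For a string fixed at both ends, f_n = n·v/(2L) = 1·322.0/(2·0.361) = 445.9834 Hz.
f_beat = |445.9834 − 450.9| = 4.92 Hz.

4.92 Hz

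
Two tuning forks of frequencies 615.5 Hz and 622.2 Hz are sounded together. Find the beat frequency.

6.7 Hz

The beat frequency equals the magnitude of the frequency difference.
|615.5 − 622.2| = 6.7 Hz.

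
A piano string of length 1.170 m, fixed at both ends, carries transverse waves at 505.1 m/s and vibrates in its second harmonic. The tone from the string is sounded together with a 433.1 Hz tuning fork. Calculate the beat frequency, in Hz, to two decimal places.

For a string fixed at both ends, f_n = n·v/(2L) = 2·505.1/(2·1.170) = 431.7094 Hz.
f_beat = |431.7094 − 433.1| = 1.39 Hz.

1.39 Hz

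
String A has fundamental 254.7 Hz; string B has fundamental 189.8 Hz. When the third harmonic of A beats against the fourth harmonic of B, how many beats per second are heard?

4.9 Hz

Third harmonic of the first: 3·254.7 = 764.1 Hz.
Fourth harmonic of the second: 4·189.8 = 759.2 Hz.
f_beat = |764.1 − 759.2| = 4.9 Hz.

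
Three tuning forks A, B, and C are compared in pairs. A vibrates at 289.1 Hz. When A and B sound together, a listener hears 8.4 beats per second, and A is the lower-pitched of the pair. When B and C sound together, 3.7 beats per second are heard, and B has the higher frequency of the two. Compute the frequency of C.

293.8 Hz

B is above A, so f_B = 289.1 + 8.4 = 297.5 Hz.
C is below B, so f_C = 297.5 − 3.7 = 293.8 Hz.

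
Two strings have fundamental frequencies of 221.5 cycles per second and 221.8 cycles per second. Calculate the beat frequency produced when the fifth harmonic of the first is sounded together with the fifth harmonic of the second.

1.5 Hz

Fifth harmonic of the first: 5·221.5 = 1107.5 Hz.
Fifth harmonic of the second: 5·221.8 = 1109.0 Hz.
f_beat = |1107.5 − 1109.0| = 1.5 Hz.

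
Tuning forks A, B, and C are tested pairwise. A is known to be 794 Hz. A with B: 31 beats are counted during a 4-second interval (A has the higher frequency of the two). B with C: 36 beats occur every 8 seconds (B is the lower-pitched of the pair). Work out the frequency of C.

A–B: Beat frequency = 31/4 = 7.75 Hz.
B is below A, so f_B = 794 − 7.75 = 786.25 Hz.
B–C: Beat frequency = 36/8 = 4.5 Hz.
C is above B, so f_C = 786.25 + 4.5 = 790.75 Hz.

790.75 Hz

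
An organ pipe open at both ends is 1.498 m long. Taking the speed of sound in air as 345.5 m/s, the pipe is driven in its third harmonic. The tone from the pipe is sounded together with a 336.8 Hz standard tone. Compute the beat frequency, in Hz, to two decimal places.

9.16 Hz

Open pipe: f_n = n·v/(2L) = 3·345.5/(2·1.498) = 345.9613 Hz.
f_beat = |345.9613 − 336.8| = 9.16 Hz.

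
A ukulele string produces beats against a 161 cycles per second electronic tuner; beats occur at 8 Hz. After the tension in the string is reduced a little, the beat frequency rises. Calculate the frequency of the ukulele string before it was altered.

|f − 161| = 8, so the ukulele string was at either 153 Hz or 169 Hz.
Lower tension means lower frequency; the adjustment lowers the ukulele string's frequency.
The beat rate rose, so the adjustment moved the ukulele string further from 161 Hz — it was already below the reference.

153 Hz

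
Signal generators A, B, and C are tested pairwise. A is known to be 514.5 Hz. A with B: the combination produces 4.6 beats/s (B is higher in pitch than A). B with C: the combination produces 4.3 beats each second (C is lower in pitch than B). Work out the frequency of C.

514.8 Hz

B is above A, so f_B = 514.5 + 4.6 = 519.1 Hz.
C is below B, so f_C = 519.1 − 4.3 = 514.8 Hz.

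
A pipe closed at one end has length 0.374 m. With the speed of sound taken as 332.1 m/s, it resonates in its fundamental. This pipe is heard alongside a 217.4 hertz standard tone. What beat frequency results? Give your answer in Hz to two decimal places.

4.59 Hz

Closed pipe (odd harmonics): f_n = n·v/(4L) = 1·332.1/(4·0.374) = 221.9920 Hz.
f_beat = |221.9920 − 217.4| = 4.59 Hz.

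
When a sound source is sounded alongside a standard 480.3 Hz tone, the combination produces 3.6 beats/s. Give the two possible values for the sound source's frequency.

|f − 480.3| = 3.6, so f = 480.3 ± 3.6.

476.7 Hz or 483.9 Hz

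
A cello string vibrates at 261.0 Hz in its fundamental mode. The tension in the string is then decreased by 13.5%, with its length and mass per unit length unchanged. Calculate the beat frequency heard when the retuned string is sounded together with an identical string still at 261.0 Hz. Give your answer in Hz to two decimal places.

18.26 Hz

For a string, f ∝ √T, so the new frequency is 261.0·√0.865 = 242.7440 Hz.
f_beat = |242.7440 − 261.0| = 18.26 Hz.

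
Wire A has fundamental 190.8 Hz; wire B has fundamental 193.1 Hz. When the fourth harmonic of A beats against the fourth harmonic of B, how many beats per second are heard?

Fourth harmonic of the first: 4·190.8 = 763.2 Hz.
Fourth harmonic of the second: 4·193.1 = 772.4 Hz.
f_beat = |763.2 − 772.4| = 9.2 Hz.

9.2 Hz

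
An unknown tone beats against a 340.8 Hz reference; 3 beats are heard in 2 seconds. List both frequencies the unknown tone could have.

339.3 Hz or 342.3 Hz

Beat frequency = 3/2 = 1.5 Hz.
|f − 340.8| = 1.5, so f = 340.8 ± 1.5.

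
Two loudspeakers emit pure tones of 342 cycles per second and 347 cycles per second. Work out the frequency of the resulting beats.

Beats arise from superposition of two nearby frequencies; the beat rate is |f₁ − f₂|.
|342 − 347| = 5 Hz.

5 Hz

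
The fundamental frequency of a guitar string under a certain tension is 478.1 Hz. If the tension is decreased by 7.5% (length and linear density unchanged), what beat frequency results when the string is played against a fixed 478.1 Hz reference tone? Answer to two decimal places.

For a string, f ∝ √T, so the new frequency is 478.1·√0.925 = 459.8219 Hz.
f_beat = |459.8219 − 478.1| = 18.28 Hz.

18.28 Hz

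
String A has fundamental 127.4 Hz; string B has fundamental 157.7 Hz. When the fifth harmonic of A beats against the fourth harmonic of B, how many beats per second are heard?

Fifth harmonic of the first: 5·127.4 = 637.0 Hz.
Fourth harmonic of the second: 4·157.7 = 630.8 Hz.
f_beat = |637.0 − 630.8| = 6.2 Hz.

6.2 Hz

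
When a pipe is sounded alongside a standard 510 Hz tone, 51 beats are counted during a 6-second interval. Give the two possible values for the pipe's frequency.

Beat frequency = 51/6 = 8.5 Hz.
|f − 510| = 8.5, so f = 510 ± 8.5.

501.5 Hz or 518.5 Hz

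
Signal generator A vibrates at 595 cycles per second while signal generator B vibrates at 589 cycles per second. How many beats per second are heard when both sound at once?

f_beat = |f₁ − f₂|.
|595 − 589| = 6 Hz.

6 Hz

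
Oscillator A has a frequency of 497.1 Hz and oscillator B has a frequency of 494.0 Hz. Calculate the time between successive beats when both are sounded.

0.323 s

f_beat = |497.1 − 494.0| = 3.1 Hz.
Beat period T = 1 / f_beat = 1 / 3.1 s.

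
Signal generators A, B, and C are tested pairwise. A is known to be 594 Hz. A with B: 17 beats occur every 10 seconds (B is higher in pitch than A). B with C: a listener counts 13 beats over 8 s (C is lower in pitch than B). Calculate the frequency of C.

A–B: Beat frequency = 17/10 = 1.7 Hz.
B is above A, so f_B = 594 + 1.7 = 595.7 Hz.
B–C: Beat frequency = 13/8 = 1.625 Hz.
C is below B, so f_C = 595.7 − 1.625 = 594.075 Hz.

594.075 Hz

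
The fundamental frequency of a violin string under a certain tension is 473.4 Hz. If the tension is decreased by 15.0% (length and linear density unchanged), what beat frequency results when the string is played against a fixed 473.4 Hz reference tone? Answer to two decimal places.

36.95 Hz

For a string, f ∝ √T, so the new frequency is 473.4·√0.850 = 436.4532 Hz.
f_beat = |436.4532 − 473.4| = 36.95 Hz.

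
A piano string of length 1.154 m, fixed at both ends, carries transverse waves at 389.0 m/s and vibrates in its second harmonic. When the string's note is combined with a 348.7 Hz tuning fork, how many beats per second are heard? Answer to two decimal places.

For a string fixed at both ends, f_n = n·v/(2L) = 2·389.0/(2·1.154) = 337.0884 Hz.
f_beat = |337.0884 − 348.7| = 11.61 Hz.

11.61 Hz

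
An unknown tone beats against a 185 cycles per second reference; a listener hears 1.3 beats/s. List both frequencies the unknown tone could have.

|f − 185| = 1.3, so f = 185 ± 1.3.

183.7 Hz or 186.3 Hz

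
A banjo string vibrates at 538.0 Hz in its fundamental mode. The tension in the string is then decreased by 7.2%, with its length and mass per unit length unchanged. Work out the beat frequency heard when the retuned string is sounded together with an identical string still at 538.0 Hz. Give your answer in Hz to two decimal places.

For a string, f ∝ √T, so the new frequency is 538.0·√0.928 = 518.2702 Hz.
f_beat = |518.2702 − 538.0| = 19.73 Hz.

19.73 Hz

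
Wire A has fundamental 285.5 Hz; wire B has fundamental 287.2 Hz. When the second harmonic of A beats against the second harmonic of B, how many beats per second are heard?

3.4 Hz

Second harmonic of the first: 2·285.5 = 571.0 Hz.
Second harmonic of the second: 2·287.2 = 574.4 Hz.
f_beat = |571.0 − 574.4| = 3.4 Hz.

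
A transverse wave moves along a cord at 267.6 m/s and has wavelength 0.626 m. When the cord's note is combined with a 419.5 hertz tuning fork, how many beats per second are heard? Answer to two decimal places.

7.98 Hz

Source frequency f = v/λ = 267.6/0.626 = 427.4760 Hz.
f_beat = |427.4760 − 419.5| = 7.98 Hz.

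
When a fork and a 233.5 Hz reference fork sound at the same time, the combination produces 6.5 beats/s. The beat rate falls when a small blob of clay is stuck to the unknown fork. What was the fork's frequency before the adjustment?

240 Hz

|f − 233.5| = 6.5, so the fork was at either 227 Hz or 240 Hz.
Adding mass to a fork lowers its frequency; the adjustment lowers the fork's frequency.
The beat rate fell, so the adjustment moved the fork toward 233.5 Hz — it must have started above the reference.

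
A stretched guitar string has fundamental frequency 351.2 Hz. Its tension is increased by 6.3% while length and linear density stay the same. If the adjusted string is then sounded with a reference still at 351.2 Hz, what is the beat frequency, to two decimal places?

For a string, f ∝ √T, so the new frequency is 351.2·√1.063 = 362.0938 Hz.
f_beat = |362.0938 − 351.2| = 10.89 Hz.

10.89 Hz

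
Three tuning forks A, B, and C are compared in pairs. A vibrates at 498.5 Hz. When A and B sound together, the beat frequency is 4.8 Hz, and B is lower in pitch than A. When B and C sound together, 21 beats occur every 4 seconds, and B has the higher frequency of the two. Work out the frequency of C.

488.45 Hz

B is below A, so f_B = 498.5 − 4.8 = 493.7 Hz.
B–C: Beat frequency = 21/4 = 5.25 Hz.
C is below B, so f_C = 493.7 − 5.25 = 488.45 Hz.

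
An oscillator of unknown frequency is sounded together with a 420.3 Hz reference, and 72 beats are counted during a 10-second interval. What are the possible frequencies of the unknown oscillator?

413.1 Hz or 427.5 Hz

Beat frequency = 72/10 = 7.2 Hz.
|f − 420.3| = 7.2, so f = 420.3 ± 7.2.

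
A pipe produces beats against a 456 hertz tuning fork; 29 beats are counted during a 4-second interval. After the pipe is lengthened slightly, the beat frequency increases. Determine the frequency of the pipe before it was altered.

Beat frequency = 29/4 = 7.25 Hz.
|f − 456| = 7.25, so the pipe was at either 448.75 Hz or 463.25 Hz.
A longer pipe has a lower fundamental; the adjustment lowers the pipe's frequency.
The beat rate rose, so the adjustment moved the pipe further from 456 Hz — it was already below the reference.

448.75 Hz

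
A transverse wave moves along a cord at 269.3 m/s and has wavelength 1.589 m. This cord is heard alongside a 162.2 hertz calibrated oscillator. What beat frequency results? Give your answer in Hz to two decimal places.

7.28 Hz

Source frequency f = v/λ = 269.3/1.589 = 169.4777 Hz.
f_beat = |169.4777 − 162.2| = 7.28 Hz.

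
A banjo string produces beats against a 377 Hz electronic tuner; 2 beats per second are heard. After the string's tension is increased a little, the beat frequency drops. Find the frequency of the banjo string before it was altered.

375 Hz

|f − 377| = 2, so the banjo string was at either 375 Hz or 379 Hz.
Higher tension means higher frequency; the adjustment raises the banjo string's frequency.
The beat rate fell, so the adjustment moved the banjo string toward 377 Hz — it must have started below the reference.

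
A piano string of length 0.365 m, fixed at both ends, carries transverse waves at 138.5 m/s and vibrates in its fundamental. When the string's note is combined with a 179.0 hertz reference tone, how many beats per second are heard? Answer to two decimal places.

10.73 Hz

For a string fixed at both ends, f_n = n·v/(2L) = 1·138.5/(2·0.365) = 189.7260 Hz.
f_beat = |189.7260 − 179.0| = 10.73 Hz.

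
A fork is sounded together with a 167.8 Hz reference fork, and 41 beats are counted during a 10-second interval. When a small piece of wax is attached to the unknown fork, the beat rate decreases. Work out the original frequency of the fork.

171.9 Hz

Beat frequency = 41/10 = 4.1 Hz.
|f − 167.8| = 4.1, so the fork was at either 163.7 Hz or 171.9 Hz.
Loading a fork with wax lowers its frequency; the adjustment lowers the fork's frequency.
The beat rate fell, so the adjustment moved the fork toward 167.8 Hz — it must have started above the reference.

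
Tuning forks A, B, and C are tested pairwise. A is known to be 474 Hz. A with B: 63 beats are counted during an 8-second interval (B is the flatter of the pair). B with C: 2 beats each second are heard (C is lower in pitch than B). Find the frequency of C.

A–B: Beat frequency = 63/8 = 7.875 Hz.
B is below A, so f_B = 474 − 7.875 = 466.125 Hz.
C is below B, so f_C = 466.125 − 2 = 464.125 Hz.

464.125 Hz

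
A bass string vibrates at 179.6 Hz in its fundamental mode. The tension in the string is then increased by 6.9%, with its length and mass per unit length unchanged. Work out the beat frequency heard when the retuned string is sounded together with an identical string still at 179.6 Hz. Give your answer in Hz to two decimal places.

For a string, f ∝ √T, so the new frequency is 179.6·√1.069 = 185.6929 Hz.
f_beat = |185.6929 − 179.6| = 6.09 Hz.

6.09 Hz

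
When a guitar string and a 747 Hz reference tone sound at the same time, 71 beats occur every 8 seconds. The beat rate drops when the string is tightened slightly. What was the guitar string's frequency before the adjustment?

Beat frequency = 71/8 = 8.875 Hz.
|f − 747| = 8.875, so the guitar string was at either 738.125 Hz or 755.875 Hz.
Increasing tension raises a string's frequency; the adjustment raises the guitar string's frequency.
The beat rate fell, so the adjustment moved the guitar string toward 747 Hz — it must have started below the reference.

738.125 Hz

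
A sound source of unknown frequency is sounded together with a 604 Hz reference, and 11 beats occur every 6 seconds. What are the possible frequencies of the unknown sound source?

602.1667 Hz or 605.8333 Hz

Beat frequency = 11/6 = 1.8333 Hz.
|f − 604| = 1.8333, so f = 604 ± 1.8333.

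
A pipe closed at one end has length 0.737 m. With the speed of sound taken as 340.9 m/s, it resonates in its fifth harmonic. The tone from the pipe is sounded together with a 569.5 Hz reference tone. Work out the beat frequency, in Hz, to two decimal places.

8.69 Hz

Closed pipe (odd harmonics): f_n = n·v/(4L) = 5·340.9/(4·0.737) = 578.1886 Hz.
f_beat = |578.1886 − 569.5| = 8.69 Hz.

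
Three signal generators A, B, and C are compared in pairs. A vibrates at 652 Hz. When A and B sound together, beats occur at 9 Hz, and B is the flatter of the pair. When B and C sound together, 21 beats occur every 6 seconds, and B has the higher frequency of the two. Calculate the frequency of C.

B is below A, so f_B = 652 − 9 = 643 Hz.
B–C: Beat frequency = 21/6 = 3.5 Hz.
C is below B, so f_C = 643 − 3.5 = 639.5 Hz.

639.5 Hz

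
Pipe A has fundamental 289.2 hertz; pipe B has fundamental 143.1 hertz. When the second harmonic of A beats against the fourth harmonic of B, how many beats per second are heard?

6.0 Hz

Second harmonic of the first: 2·289.2 = 578.4 Hz.
Fourth harmonic of the second: 4·143.1 = 572.4 Hz.
f_beat = |578.4 − 572.4| = 6.0 Hz.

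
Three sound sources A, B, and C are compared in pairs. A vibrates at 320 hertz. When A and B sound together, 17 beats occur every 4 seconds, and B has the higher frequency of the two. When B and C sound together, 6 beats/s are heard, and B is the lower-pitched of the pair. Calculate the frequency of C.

A–B: Beat frequency = 17/4 = 4.25 Hz.
B is above A, so f_B = 320 + 4.25 = 324.25 Hz.
C is above B, so f_C = 324.25 + 6 = 330.25 Hz.

330.25 Hz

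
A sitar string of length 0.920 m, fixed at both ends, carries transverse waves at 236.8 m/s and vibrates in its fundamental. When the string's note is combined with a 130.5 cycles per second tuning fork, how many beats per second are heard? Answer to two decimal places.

1.80 Hz

For a string fixed at both ends, f_n = n·v/(2L) = 1·236.8/(2·0.920) = 128.6957 Hz.
f_beat = |128.6957 − 130.5| = 1.80 Hz.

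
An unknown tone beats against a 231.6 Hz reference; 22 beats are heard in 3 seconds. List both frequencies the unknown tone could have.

Beat frequency = 22/3 = 7.3333 Hz.
|f − 231.6| = 7.3333, so f = 231.6 ± 7.3333.

224.2667 Hz or 238.9333 Hz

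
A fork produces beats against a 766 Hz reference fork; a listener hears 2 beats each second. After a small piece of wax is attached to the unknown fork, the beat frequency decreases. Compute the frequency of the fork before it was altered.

|f − 766| = 2, so the fork was at either 764 Hz or 768 Hz.
Loading a fork with wax lowers its frequency; the adjustment lowers the fork's frequency.
The beat rate fell, so the adjustment moved the fork toward 766 Hz — it must have started above the reference.

768 Hz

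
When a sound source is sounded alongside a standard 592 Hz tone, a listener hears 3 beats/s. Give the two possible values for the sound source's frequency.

|f − 592| = 3, so f = 592 ± 3.

589 Hz or 595 Hz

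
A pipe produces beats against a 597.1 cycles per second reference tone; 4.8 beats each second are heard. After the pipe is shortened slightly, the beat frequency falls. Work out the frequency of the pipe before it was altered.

592.3 Hz

|f − 597.1| = 4.8, so the pipe was at either 592.3 Hz or 601.9 Hz.
A shorter pipe has a higher fundamental; the adjustment raises the pipe's frequency.
The beat rate fell, so the adjustment moved the pipe toward 597.1 Hz — it must have started below the reference.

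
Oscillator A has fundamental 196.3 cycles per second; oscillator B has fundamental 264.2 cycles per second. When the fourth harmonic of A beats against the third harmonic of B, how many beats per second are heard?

7.4 Hz

Fourth harmonic of the first: 4·196.3 = 785.2 Hz.
Third harmonic of the second: 3·264.2 = 792.6 Hz.
f_beat = |785.2 − 792.6| = 7.4 Hz.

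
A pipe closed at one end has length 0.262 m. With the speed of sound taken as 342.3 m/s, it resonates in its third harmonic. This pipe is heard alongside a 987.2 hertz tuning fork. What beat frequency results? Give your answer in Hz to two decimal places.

Closed pipe (odd harmonics): f_n = n·v/(4L) = 3·342.3/(4·0.262) = 979.8664 Hz.
f_beat = |979.8664 − 987.2| = 7.33 Hz.

7.33 Hz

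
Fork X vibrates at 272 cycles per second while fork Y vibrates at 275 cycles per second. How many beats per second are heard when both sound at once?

3 Hz

Beats arise from superposition of two nearby frequencies; the beat rate is |f₁ − f₂|.
|272 − 275| = 3 Hz.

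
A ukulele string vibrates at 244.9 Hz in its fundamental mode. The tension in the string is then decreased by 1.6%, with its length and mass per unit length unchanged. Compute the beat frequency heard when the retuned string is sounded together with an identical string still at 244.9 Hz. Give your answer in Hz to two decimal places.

For a string, f ∝ √T, so the new frequency is 244.9·√0.984 = 242.9329 Hz.
f_beat = |242.9329 − 244.9| = 1.97 Hz.

1.97 Hz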